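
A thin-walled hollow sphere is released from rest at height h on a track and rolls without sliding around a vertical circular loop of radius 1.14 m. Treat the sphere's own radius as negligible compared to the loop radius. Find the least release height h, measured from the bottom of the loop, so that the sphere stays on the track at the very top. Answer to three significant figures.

The moment of inertia is (2/3)MR², giving k ≡ I/(MR²) = 2/3.
At the top of the loop, the minimum-contact condition is Mg = Mv_top²/r, so v_top² = gr.
With ω = v/R, the kinetic energy at speed v is ½(1+k)Mv² = (5/6)Mv².
Energy conservation from release (height h) to the top (height 2r): Mgh = Mg(2r) + (5/6)M·gr.
Thus h_min = 2r + (1+k)r/2 = r(2 + 1.667/2) = 1.14 × 2.833 ≈ 3.23 m.

h_min ≈ 3.23 m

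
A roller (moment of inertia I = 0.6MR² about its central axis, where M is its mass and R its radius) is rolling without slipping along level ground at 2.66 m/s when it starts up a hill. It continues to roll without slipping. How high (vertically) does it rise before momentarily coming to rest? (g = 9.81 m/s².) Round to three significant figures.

h ≈ 0.577 m

Here I = 0.6MR², so the shape factor k = I/(MR²) = 0.6.
Rolling without slipping gives ω = v/R, so the total kinetic energy is ½Mv² + ½Iω² = ½(1+k)Mv² = (4/5)Mv².
At the top the kinetic energy is zero, so (4/5)Mv₀² = Mgh.
Thus h = (1+k)v₀²/(2g) = 1.6 × 2.66² / (2 × 9.81) ≈ 0.577 m.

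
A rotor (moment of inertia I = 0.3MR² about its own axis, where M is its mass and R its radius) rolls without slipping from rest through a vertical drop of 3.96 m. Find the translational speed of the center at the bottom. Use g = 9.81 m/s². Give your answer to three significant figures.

With I = 0.3MR², the ratio k = I/(MR²) is 0.3.
Pure rolling means v = ωR; then KE = ½Mv² + ½I(v/R)² = ½(1+k)Mv² = (13/20)Mv².
Energy conservation: Mgh = (13/20)Mv², so v = √(2gh/(1+k)) = √(2 × 9.81 × 3.96 / 1.3) ≈ 7.73 m/s.

v ≈ 7.73 m/s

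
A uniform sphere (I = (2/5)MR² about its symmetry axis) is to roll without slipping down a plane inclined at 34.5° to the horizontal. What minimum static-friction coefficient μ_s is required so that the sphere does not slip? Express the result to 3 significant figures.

The moment of inertia is (2/5)MR², giving k ≡ I/(MR²) = 0.4.
Translational: Mg sinθ − f = Ma. Rotational about the CM: fR = Iα = kMRa, so f = kMa.
These give a = g sinθ/(1+k) and the required friction f = kMg sinθ/(1+k).
The normal force is N = Mg cosθ, so μ_min = f/N = k tanθ/(1+k).
μ_min = 0.4 × tan34.5° / 1.4 ≈ 0.196.

μ_min ≈ 0.196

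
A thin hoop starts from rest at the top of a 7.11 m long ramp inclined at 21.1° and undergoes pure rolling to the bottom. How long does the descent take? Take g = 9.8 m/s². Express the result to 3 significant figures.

t ≈ 2.84 s

Here I = MR², so the shape factor k = I/(MR²) = 1.
Along the incline Mg sinθ − f = Ma, and torque about the center fR = Iα = kMR²(a/R) gives f = kMa.
Hence a = g sinθ/(1+k) = 9.8×sin21.1°/2 = 1.764 m/s².
Starting from rest, L = ½at², so t = √(2L/a) = √(2×7.11/1.764) ≈ 2.84 s.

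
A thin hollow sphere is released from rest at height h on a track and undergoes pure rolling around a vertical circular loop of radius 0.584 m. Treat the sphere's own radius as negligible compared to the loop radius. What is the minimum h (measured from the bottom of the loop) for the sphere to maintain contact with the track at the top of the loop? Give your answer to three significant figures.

h_min ≈ 1.65 m

The moment of inertia is (2/3)MR², giving k ≡ I/(MR²) = 2/3.
At the top, contact is just lost when gravity alone supplies the centripetal force: Mg = Mv_top²/r, i.e. v_top² = gr.
With ω = v/R, the kinetic energy at speed v is ½(1+k)Mv² = (5/6)Mv².
Energy conservation from release (height h) to the top (height 2r): Mgh = Mg(2r) + (5/6)M·gr.
Thus h_min = 2r + (1+k)r/2 = r(2 + 1.667/2) = 0.584 × 2.833 ≈ 1.65 m.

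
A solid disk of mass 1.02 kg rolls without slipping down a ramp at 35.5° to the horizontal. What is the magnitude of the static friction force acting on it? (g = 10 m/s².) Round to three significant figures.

f ≈ 1.97 N

With I = (1/2)MR², the ratio k = I/(MR²) is 0.5.
Along the incline Mg sinθ − f = Ma, and torque about the center fR = Iα = kMR²(a/R) gives f = kMa.
Combining, a = g sinθ/(1+k) and f = kMa = kMg sinθ/(1+k).
f = 0.5 × 1.02 × 10 × sin35.5° / 1.5 ≈ 1.97 N.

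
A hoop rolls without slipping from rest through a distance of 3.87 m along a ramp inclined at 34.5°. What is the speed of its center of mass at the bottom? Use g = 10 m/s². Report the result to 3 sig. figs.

The moment of inertia is MR², giving k ≡ I/(MR²) = 1.
Rolling without slipping gives ω = v/R, so the total kinetic energy is ½Mv² + ½Iω² = ½(1+k)Mv² = Mv².
The vertical drop is h = L sinθ = 3.87 × sin34.5° = 2.192 m.
Energy conservation: Mgh = Mv², so v = √(2gh/(1+k)) = √(2 × 10 × 2.192 / 2) ≈ 4.68 m/s.

v ≈ 4.68 m/s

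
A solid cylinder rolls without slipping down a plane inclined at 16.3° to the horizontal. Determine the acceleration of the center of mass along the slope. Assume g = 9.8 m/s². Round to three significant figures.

a ≈ 1.83 m/s²

Here I = (1/2)MR², so the shape factor k = I/(MR²) = 0.5.
Translational: Mg sinθ − f = Ma. Rotational about the CM: fR = Iα = kMRa, so f = kMa.
Eliminating f: Mg sinθ = (1+k)Ma, so a = g sinθ/(1+k) = 9.8 × sin16.3° / 1.5 ≈ 1.83 m/s².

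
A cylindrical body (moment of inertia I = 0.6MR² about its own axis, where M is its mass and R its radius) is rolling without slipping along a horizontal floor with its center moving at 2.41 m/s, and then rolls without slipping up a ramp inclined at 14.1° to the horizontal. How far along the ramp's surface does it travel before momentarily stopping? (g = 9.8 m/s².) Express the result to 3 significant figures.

d ≈ 1.95 m

For this body I = 0.6MR², i.e. k = I/(MR²) = 0.6.
Rolling without slipping gives ω = v/R, so the total kinetic energy is ½Mv² + ½Iω² = ½(1+k)Mv² = (4/5)Mv².
Setting this equal to Mgh gives the vertical rise h = (1+k)v₀²/(2g) = 1.6×2.41²/(2×9.8) = 0.4741 m.
Along the incline, d = h/sinθ = 0.4741/sin14.1° ≈ 1.95 m.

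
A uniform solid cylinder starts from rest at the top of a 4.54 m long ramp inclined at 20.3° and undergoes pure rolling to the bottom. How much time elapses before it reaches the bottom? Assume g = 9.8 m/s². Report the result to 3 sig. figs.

t ≈ 2.00 s

Here I = (1/2)MR², so the shape factor k = I/(MR²) = 0.5.
Along the incline Mg sinθ − f = Ma, and torque about the center fR = Iα = kMR²(a/R) gives f = kMa.
Hence a = g sinθ/(1+k) = 9.8×sin20.3°/1.5 = 2.267 m/s².
Starting from rest, L = ½at², so t = √(2L/a) = √(2×4.54/2.267) ≈ 2.00 s.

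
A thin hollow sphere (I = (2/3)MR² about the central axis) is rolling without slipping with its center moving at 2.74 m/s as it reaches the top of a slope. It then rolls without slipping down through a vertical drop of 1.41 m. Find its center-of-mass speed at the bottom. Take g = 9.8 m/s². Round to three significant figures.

For this body I = (2/3)MR², i.e. k = I/(MR²) = 2/3.
Pure rolling means v = ωR; then KE = ½Mv² + ½I(v/R)² = ½(1+k)Mv² = (5/6)Mv².
Energy conservation: (5/6)Mv₀² + Mgh = (5/6)Mv², so v² = v₀² + 2gh/(1+k).
v = √(2.74² + 2×9.8×1.41/1.667) = √24.09 ≈ 4.91 m/s.

v ≈ 4.91 m/s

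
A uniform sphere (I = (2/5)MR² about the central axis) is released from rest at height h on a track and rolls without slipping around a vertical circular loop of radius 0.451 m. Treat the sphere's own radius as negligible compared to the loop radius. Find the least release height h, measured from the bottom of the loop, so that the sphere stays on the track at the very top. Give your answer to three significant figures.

The moment of inertia is (2/5)MR², giving k ≡ I/(MR²) = 0.4.
At the top, contact is just lost when gravity alone supplies the centripetal force: Mg = Mv_top²/r, i.e. v_top² = gr.
With ω = v/R, the kinetic energy at speed v is ½(1+k)Mv² = (7/10)Mv².
Energy conservation from release (height h) to the top (height 2r): Mgh = Mg(2r) + (7/10)M·gr.
Thus h_min = 2r + (1+k)r/2 = r(2 + 1.4/2) = 0.451 × 2.7 ≈ 1.22 m.

h_min ≈ 1.22 m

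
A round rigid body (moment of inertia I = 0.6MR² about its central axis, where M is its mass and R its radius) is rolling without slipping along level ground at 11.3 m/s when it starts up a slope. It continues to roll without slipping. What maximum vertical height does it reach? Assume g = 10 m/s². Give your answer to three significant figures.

h ≈ 10.2 m

The moment of inertia is 0.6MR², giving k ≡ I/(MR²) = 0.6.
The rolling condition ω = v/R makes the rotational term ½I(v/R)² = ½kMv², so KE_total = ½(1+k)Mv² = (4/5)Mv².
At the top the kinetic energy is zero, so (4/5)Mv₀² = Mgh.
Thus h = (1+k)v₀²/(2g) = 1.6 × 11.3² / (2 × 10) ≈ 10.2 m.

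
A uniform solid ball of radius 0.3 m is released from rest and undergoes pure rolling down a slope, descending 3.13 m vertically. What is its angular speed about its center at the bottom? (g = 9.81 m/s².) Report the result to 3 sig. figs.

ω ≈ 22.1 rad/s

Here I = (2/5)MR², so the shape factor k = I/(MR²) = 0.4.
Pure rolling means v = ωR; then KE = ½Mv² + ½I(v/R)² = ½(1+k)Mv² = (7/10)Mv².
Energy conservation Mgh = ½(1+k)Mv² gives v = √(2gh/(1+k)) = √(2 × 9.81 × 3.13 / 1.4) = 6.623 m/s.
The angular speed follows from ω = v/R = 6.623/0.3 ≈ 22.1 rad/s.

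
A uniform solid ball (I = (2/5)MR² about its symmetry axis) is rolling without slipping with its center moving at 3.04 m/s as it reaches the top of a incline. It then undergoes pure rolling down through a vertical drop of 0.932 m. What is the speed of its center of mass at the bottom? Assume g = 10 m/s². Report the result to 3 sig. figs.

The moment of inertia is (2/5)MR², giving k ≡ I/(MR²) = 0.4.
Pure rolling means v = ωR; then KE = ½Mv² + ½I(v/R)² = ½(1+k)Mv² = (7/10)Mv².
Conserving energy between top and bottom: (7/10)Mv² = (7/10)Mv₀² + Mgh, hence v² = v₀² + 2gh/(1+k).
v = √(3.04² + 2×10×0.932/1.4) = √22.56 ≈ 4.75 m/s.

v ≈ 4.75 m/s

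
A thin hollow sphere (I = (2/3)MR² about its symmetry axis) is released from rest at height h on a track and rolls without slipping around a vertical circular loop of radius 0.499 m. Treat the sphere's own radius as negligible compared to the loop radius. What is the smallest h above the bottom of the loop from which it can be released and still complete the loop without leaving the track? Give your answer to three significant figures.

With I = (2/3)MR², the ratio k = I/(MR²) is 2/3.
At the top of the loop, the minimum-contact condition is Mg = Mv_top²/r, so v_top² = gr.
With ω = v/R, the kinetic energy at speed v is ½(1+k)Mv² = (5/6)Mv².
Energy conservation from release (height h) to the top (height 2r): Mgh = Mg(2r) + (5/6)M·gr.
Thus h_min = 2r + (1+k)r/2 = r(2 + 1.667/2) = 0.499 × 2.833 ≈ 1.41 m.

h_min ≈ 1.41 m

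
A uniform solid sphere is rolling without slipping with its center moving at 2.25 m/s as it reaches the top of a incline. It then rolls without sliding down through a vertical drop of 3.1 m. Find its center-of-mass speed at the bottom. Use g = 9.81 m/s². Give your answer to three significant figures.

The moment of inertia is (2/5)MR², giving k ≡ I/(MR²) = 0.4.
Since it rolls without slipping, ω = v/R and KE = ½Mv² + ½Iω² = ½(1+k)Mv² = (7/10)Mv².
Energy conservation: (7/10)Mv₀² + Mgh = (7/10)Mv², so v² = v₀² + 2gh/(1+k).
v = √(2.25² + 2×9.81×3.1/1.4) = √48.51 ≈ 6.96 m/s.

v ≈ 6.96 m/s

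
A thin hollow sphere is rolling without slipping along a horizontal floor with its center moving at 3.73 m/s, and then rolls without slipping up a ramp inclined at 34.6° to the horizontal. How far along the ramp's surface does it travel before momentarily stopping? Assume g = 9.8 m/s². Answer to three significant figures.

For this body I = (2/3)MR², i.e. k = I/(MR²) = 2/3.
Since it rolls without slipping, ω = v/R and KE = ½Mv² + ½Iω² = ½(1+k)Mv² = (5/6)Mv².
Setting this equal to Mgh gives the vertical rise h = (1+k)v₀²/(2g) = 1.667×3.73²/(2×9.8) = 1.183 m.
The distance along the slope is d = h/sinθ = 1.183/sin34.6° ≈ 2.08 m.

d ≈ 2.08 m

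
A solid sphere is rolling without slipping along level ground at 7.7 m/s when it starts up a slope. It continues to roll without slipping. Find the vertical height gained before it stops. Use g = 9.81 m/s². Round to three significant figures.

With I = (2/5)MR², the ratio k = I/(MR²) is 0.4.
Pure rolling means v = ωR; then KE = ½Mv² + ½I(v/R)² = ½(1+k)Mv² = (7/10)Mv².
All of this converts to potential energy at the highest point: (7/10)Mv₀² = Mgh.
Thus h = (1+k)v₀²/(2g) = 1.4 × 7.7² / (2 × 9.81) ≈ 4.23 m.

h ≈ 4.23 m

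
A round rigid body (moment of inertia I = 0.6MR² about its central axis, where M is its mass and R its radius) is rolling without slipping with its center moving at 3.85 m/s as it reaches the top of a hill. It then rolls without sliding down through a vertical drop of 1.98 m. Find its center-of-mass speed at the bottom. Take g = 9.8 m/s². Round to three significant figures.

For this body I = 0.6MR², i.e. k = I/(MR²) = 0.6.
Since it rolls without slipping, ω = v/R and KE = ½Mv² + ½Iω² = ½(1+k)Mv² = (4/5)Mv².
Conserving energy between top and bottom: (4/5)Mv² = (4/5)Mv₀² + Mgh, hence v² = v₀² + 2gh/(1+k).
v = √(3.85² + 2×9.8×1.98/1.6) = √39.08 ≈ 6.25 m/s.

v ≈ 6.25 m/s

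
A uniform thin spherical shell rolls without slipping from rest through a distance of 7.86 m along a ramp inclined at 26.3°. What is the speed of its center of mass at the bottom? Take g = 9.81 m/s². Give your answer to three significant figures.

The moment of inertia is (2/3)MR², giving k ≡ I/(MR²) = 2/3.
The rolling condition ω = v/R makes the rotational term ½I(v/R)² = ½kMv², so KE_total = ½(1+k)Mv² = (5/6)Mv².
The vertical drop is h = L sinθ = 7.86 × sin26.3° = 3.483 m.
Energy conservation: Mgh = (5/6)Mv², so v = √(2gh/(1+k)) = √(2 × 9.81 × 3.483 / 1.667) ≈ 6.40 m/s.

v ≈ 6.40 m/s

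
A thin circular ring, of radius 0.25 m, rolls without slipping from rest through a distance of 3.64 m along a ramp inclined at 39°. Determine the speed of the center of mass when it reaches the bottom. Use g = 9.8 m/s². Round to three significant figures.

The moment of inertia is MR², giving k ≡ I/(MR²) = 1.
The rolling condition ω = v/R makes the rotational term ½I(v/R)² = ½kMv², so KE_total = ½(1+k)Mv² = Mv².
The vertical drop is h = L sinθ = 3.64 × sin39° = 2.291 m.
Setting Mgh = Mv² gives v = √(2gh/(1+k)) = √(2·9.8·2.291/2) ≈ 4.74 m/s.

v ≈ 4.74 m/s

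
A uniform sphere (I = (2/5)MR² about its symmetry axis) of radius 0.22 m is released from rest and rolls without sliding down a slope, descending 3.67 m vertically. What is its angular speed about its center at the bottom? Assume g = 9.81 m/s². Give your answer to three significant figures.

The moment of inertia is (2/5)MR², giving k ≡ I/(MR²) = 0.4.
The rolling condition ω = v/R makes the rotational term ½I(v/R)² = ½kMv², so KE_total = ½(1+k)Mv² = (7/10)Mv².
Energy conservation Mgh = ½(1+k)Mv² gives v = √(2gh/(1+k)) = √(2 × 9.81 × 3.67 / 1.4) = 7.172 m/s.
The angular speed follows from ω = v/R = 7.172/0.22 ≈ 32.6 rad/s.

ω ≈ 32.6 rad/s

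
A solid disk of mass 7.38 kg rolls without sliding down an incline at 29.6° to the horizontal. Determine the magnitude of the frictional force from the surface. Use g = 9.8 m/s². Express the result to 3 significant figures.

Here I = (1/2)MR², so the shape factor k = I/(MR²) = 0.5.
Newton's second law down the slope: Mg sinθ − f = Ma. The torque equation fR = Iα (with α = a/R) gives f = kMa.
Combining, a = g sinθ/(1+k) and f = kMa = kMg sinθ/(1+k).
f = 0.5 × 7.38 × 9.8 × sin29.6° / 1.5 ≈ 11.9 N.

f ≈ 11.9 N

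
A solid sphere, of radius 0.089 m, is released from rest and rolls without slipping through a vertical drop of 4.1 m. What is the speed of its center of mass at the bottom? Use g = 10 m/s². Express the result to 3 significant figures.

For this body I = (2/5)MR², i.e. k = I/(MR²) = 0.4.
Since it rolls without slipping, ω = v/R and KE = ½Mv² + ½Iω² = ½(1+k)Mv² = (7/10)Mv².
Setting Mgh = (7/10)Mv² gives v = √(2gh/(1+k)) = √(2·10·4.1/1.4) ≈ 7.65 m/s.

v ≈ 7.65 m/s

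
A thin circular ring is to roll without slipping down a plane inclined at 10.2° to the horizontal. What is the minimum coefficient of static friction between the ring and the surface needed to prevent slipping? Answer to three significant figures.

μ_min ≈ 0.0900

For this body I = MR², i.e. k = I/(MR²) = 1.
Along the incline Mg sinθ − f = Ma, and torque about the center fR = Iα = kMR²(a/R) gives f = kMa.
These give a = g sinθ/(1+k) and the required friction f = kMg sinθ/(1+k).
With N = Mg cosθ, the no-slip condition f ≤ μN gives μ_min = f/N = k tanθ/(1+k).
μ_min = 1 × tan10.2° / 2 ≈ 0.0900.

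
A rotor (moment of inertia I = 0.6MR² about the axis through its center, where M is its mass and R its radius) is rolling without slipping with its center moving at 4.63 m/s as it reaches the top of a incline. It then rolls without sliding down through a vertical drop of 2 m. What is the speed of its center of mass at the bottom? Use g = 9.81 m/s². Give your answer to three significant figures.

v ≈ 6.78 m/s

The moment of inertia is 0.6MR², giving k ≡ I/(MR²) = 0.6.
The rolling condition ω = v/R makes the rotational term ½I(v/R)² = ½kMv², so KE_total = ½(1+k)Mv² = (4/5)Mv².
Conserving energy between top and bottom: (4/5)Mv² = (4/5)Mv₀² + Mgh, hence v² = v₀² + 2gh/(1+k).
v = √(4.63² + 2×9.81×2/1.6) = √45.96 ≈ 6.78 m/s.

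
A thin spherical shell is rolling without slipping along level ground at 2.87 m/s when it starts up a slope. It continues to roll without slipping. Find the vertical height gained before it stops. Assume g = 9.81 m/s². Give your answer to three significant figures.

h ≈ 0.700 m

With I = (2/3)MR², the ratio k = I/(MR²) is 2/3.
Rolling without slipping gives ω = v/R, so the total kinetic energy is ½Mv² + ½Iω² = ½(1+k)Mv² = (5/6)Mv².
At the top the kinetic energy is zero, so (5/6)Mv₀² = Mgh.
Thus h = (1+k)v₀²/(2g) = 1.667 × 2.87² / (2 × 9.81) ≈ 0.700 m.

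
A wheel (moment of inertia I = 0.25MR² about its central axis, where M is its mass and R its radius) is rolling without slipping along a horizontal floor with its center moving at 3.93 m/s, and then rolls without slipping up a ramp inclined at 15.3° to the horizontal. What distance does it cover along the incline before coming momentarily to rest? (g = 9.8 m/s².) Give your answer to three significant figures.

d ≈ 3.73 m

For this body I = 0.25MR², i.e. k = I/(MR²) = 0.25.
The rolling condition ω = v/R makes the rotational term ½I(v/R)² = ½kMv², so KE_total = ½(1+k)Mv² = (5/8)Mv².
Setting this equal to Mgh gives the vertical rise h = (1+k)v₀²/(2g) = 1.25×3.93²/(2×9.8) = 0.985 m.
Along the incline, d = h/sinθ = 0.985/sin15.3° ≈ 3.73 m.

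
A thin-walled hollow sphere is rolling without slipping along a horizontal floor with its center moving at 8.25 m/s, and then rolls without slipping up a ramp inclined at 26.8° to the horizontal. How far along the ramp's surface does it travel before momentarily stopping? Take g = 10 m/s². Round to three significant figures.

d ≈ 12.6 m

The moment of inertia is (2/3)MR², giving k ≡ I/(MR²) = 2/3.
Pure rolling means v = ωR; then KE = ½Mv² + ½I(v/R)² = ½(1+k)Mv² = (5/6)Mv².
Setting this equal to Mgh gives the vertical rise h = (1+k)v₀²/(2g) = 1.667×8.25²/(2×10) = 5.672 m.
Along the incline, d = h/sinθ = 5.672/sin26.8° ≈ 12.6 m.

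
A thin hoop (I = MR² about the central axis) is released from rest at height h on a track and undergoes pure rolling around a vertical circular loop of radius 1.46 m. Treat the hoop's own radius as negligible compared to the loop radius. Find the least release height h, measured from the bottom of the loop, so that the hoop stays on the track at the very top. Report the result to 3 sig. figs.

h_min ≈ 4.38 m

The moment of inertia is MR², giving k ≡ I/(MR²) = 1.
At the top, contact is just lost when gravity alone supplies the centripetal force: Mg = Mv_top²/r, i.e. v_top² = gr.
With ω = v/R, the kinetic energy at speed v is ½(1+k)Mv² = Mv².
Energy conservation from release (height h) to the top (height 2r): Mgh = Mg(2r) + M·gr.
Thus h_min = 2r + (1+k)r/2 = r(2 + 2/2) = 1.46 × 3 ≈ 4.38 m.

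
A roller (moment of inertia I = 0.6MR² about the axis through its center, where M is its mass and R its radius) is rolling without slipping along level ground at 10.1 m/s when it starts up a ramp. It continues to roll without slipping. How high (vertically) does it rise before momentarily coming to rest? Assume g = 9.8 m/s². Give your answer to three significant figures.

For this body I = 0.6MR², i.e. k = I/(MR²) = 0.6.
Rolling without slipping gives ω = v/R, so the total kinetic energy is ½Mv² + ½Iω² = ½(1+k)Mv² = (4/5)Mv².
At the top the kinetic energy is zero, so (4/5)Mv₀² = Mgh.
Thus h = (1+k)v₀²/(2g) = 1.6 × 10.1² / (2 × 9.8) ≈ 8.33 m.

h ≈ 8.33 m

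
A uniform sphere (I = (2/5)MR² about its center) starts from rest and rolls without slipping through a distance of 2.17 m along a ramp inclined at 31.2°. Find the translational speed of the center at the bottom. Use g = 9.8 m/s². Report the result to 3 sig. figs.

With I = (2/5)MR², the ratio k = I/(MR²) is 0.4.
Pure rolling means v = ωR; then KE = ½Mv² + ½I(v/R)² = ½(1+k)Mv² = (7/10)Mv².
The vertical drop is h = L sinθ = 2.17 × sin31.2° = 1.124 m.
Energy conservation: Mgh = (7/10)Mv², so v = √(2gh/(1+k)) = √(2 × 9.8 × 1.124 / 1.4) ≈ 3.97 m/s.

v ≈ 3.97 m/s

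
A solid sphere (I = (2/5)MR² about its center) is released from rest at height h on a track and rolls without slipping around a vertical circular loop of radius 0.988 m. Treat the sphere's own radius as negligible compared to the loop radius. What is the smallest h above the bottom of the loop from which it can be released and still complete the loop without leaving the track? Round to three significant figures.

h_min ≈ 2.67 m

With I = (2/5)MR², the ratio k = I/(MR²) is 0.4.
At the top, contact is just lost when gravity alone supplies the centripetal force: Mg = Mv_top²/r, i.e. v_top² = gr.
With ω = v/R, the kinetic energy at speed v is ½(1+k)Mv² = (7/10)Mv².
Energy conservation from release (height h) to the top (height 2r): Mgh = Mg(2r) + (7/10)M·gr.
Thus h_min = 2r + (1+k)r/2 = r(2 + 1.4/2) = 0.988 × 2.7 ≈ 2.67 m.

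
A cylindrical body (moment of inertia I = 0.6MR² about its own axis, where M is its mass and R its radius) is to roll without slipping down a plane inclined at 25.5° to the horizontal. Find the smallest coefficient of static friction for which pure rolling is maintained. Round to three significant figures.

For this body I = 0.6MR², i.e. k = I/(MR²) = 0.6.
Translational: Mg sinθ − f = Ma. Rotational about the CM: fR = Iα = kMRa, so f = kMa.
These give a = g sinθ/(1+k) and the required friction f = kMg sinθ/(1+k).
The normal force is N = Mg cosθ, so μ_min = f/N = k tanθ/(1+k).
μ_min = 0.6 × tan25.5° / 1.6 ≈ 0.179.

μ_min ≈ 0.179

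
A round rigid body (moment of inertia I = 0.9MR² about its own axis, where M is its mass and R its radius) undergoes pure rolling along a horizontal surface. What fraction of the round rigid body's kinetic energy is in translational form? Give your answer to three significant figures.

For this body I = 0.9MR², i.e. k = I/(MR²) = 0.9.
With ω = v/R, KE_trans = ½Mv² and KE_rot = ½Iω² = ½kMv², so KE_total = ½(1+k)Mv².
The translational fraction is therefore 1/(1+k) = 1/1.9 ≈ 0.526.

fraction ≈ 0.526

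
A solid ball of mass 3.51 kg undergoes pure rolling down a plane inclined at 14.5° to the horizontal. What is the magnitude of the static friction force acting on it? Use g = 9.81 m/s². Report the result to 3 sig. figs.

The moment of inertia is (2/5)MR², giving k ≡ I/(MR²) = 0.4.
Newton's second law down the slope: Mg sinθ − f = Ma. The torque equation fR = Iα (with α = a/R) gives f = kMa.
Combining, a = g sinθ/(1+k) and f = kMa = kMg sinθ/(1+k).
f = 0.4 × 3.51 × 9.81 × sin14.5° / 1.4 ≈ 2.46 N.

f ≈ 2.46 N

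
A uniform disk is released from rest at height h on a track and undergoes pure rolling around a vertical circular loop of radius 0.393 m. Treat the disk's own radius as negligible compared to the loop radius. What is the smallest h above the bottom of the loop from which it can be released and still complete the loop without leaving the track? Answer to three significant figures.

h_min ≈ 1.08 m

With I = (1/2)MR², the ratio k = I/(MR²) is 0.5.
At the top, contact is just lost when gravity alone supplies the centripetal force: Mg = Mv_top²/r, i.e. v_top² = gr.
With ω = v/R, the kinetic energy at speed v is ½(1+k)Mv² = (3/4)Mv².
Energy conservation from release (height h) to the top (height 2r): Mgh = Mg(2r) + (3/4)M·gr.
Thus h_min = 2r + (1+k)r/2 = r(2 + 1.5/2) = 0.393 × 2.75 ≈ 1.08 m.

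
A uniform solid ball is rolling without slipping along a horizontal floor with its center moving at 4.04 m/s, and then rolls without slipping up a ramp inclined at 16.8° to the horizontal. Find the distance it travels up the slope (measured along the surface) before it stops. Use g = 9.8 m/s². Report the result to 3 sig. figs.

d ≈ 4.03 m

With I = (2/5)MR², the ratio k = I/(MR²) is 0.4.
Rolling without slipping gives ω = v/R, so the total kinetic energy is ½Mv² + ½Iω² = ½(1+k)Mv² = (7/10)Mv².
Setting this equal to Mgh gives the vertical rise h = (1+k)v₀²/(2g) = 1.4×4.04²/(2×9.8) = 1.166 m.
The distance along the slope is d = h/sinθ = 1.166/sin16.8° ≈ 4.03 m.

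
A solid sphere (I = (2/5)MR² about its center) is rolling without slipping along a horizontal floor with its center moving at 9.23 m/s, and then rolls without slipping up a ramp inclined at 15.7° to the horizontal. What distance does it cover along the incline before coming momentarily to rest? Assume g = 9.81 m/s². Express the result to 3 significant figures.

d ≈ 22.5 m

For this body I = (2/5)MR², i.e. k = I/(MR²) = 0.4.
Since it rolls without slipping, ω = v/R and KE = ½Mv² + ½Iω² = ½(1+k)Mv² = (7/10)Mv².
Setting this equal to Mgh gives the vertical rise h = (1+k)v₀²/(2g) = 1.4×9.23²/(2×9.81) = 6.079 m.
The distance along the slope is d = h/sinθ = 6.079/sin15.7° ≈ 22.5 m.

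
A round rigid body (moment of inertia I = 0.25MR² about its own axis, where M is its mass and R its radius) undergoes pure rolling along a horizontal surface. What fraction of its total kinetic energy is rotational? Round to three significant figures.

For this body I = 0.25MR², i.e. k = I/(MR²) = 0.25.
Since ω = v/R, the translational part is ½Mv² and the rotational part is ½I(v/R)² = ½kMv²; the total is ½(1+k)Mv².
The rotational fraction is therefore k/(1+k) = 0.25/1.25 ≈ 0.200.

fraction ≈ 0.200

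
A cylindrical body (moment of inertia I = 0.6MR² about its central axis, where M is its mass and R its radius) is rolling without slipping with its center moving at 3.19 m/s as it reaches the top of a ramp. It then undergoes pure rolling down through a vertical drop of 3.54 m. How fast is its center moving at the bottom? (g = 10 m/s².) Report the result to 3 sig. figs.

With I = 0.6MR², the ratio k = I/(MR²) is 0.6.
The rolling condition ω = v/R makes the rotational term ½I(v/R)² = ½kMv², so KE_total = ½(1+k)Mv² = (4/5)Mv².
Energy conservation: (4/5)Mv₀² + Mgh = (4/5)Mv², so v² = v₀² + 2gh/(1+k).
v = √(3.19² + 2×10×3.54/1.6) = √54.43 ≈ 7.38 m/s.

v ≈ 7.38 m/s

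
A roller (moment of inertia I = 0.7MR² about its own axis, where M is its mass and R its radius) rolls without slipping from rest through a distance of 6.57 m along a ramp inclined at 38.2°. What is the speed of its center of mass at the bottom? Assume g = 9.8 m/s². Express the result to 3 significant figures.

v ≈ 6.84 m/s

The moment of inertia is 0.7MR², giving k ≡ I/(MR²) = 0.7.
Rolling without slipping gives ω = v/R, so the total kinetic energy is ½Mv² + ½Iω² = ½(1+k)Mv² = (17/20)Mv².
The vertical drop is h = L sinθ = 6.57 × sin38.2° = 4.063 m.
Energy conservation: Mgh = (17/20)Mv², so v = √(2gh/(1+k)) = √(2 × 9.8 × 4.063 / 1.7) ≈ 6.84 m/s.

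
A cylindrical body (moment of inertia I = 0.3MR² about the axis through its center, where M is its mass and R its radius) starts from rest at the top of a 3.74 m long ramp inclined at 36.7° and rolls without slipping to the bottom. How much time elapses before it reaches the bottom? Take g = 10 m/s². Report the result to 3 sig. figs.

t ≈ 1.28 s

Here I = 0.3MR², so the shape factor k = I/(MR²) = 0.3.
Along the incline Mg sinθ − f = Ma, and torque about the center fR = Iα = kMR²(a/R) gives f = kMa.
Hence a = g sinθ/(1+k) = 10×sin36.7°/1.3 = 4.597 m/s².
With constant a from rest, t = √(2L/a) = √(2·3.74/4.597) ≈ 1.28 s.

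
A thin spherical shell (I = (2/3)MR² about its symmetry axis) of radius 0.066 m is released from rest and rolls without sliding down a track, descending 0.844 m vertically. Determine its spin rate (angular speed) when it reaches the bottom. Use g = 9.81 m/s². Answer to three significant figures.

ω ≈ 47.8 rad/s

With I = (2/3)MR², the ratio k = I/(MR²) is 2/3.
Rolling without slipping gives ω = v/R, so the total kinetic energy is ½Mv² + ½Iω² = ½(1+k)Mv² = (5/6)Mv².
Energy conservation Mgh = ½(1+k)Mv² gives v = √(2gh/(1+k)) = √(2 × 9.81 × 0.844 / 1.667) = 3.152 m/s.
The angular speed follows from ω = v/R = 3.152/0.066 ≈ 47.8 rad/s.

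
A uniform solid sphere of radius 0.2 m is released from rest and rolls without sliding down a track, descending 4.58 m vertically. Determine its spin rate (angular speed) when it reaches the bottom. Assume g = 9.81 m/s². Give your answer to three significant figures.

ω ≈ 40.1 rad/s

The moment of inertia is (2/5)MR², giving k ≡ I/(MR²) = 0.4.
Pure rolling means v = ωR; then KE = ½Mv² + ½I(v/R)² = ½(1+k)Mv² = (7/10)Mv².
Energy conservation Mgh = ½(1+k)Mv² gives v = √(2gh/(1+k)) = √(2 × 9.81 × 4.58 / 1.4) = 8.012 m/s.
The angular speed follows from ω = v/R = 8.012/0.2 ≈ 40.1 rad/s.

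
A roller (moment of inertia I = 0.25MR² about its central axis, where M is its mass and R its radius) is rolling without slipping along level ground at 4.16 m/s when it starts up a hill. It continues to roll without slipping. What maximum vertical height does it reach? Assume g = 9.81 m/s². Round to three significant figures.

h ≈ 1.10 m

The moment of inertia is 0.25MR², giving k ≡ I/(MR²) = 0.25.
Pure rolling means v = ωR; then KE = ½Mv² + ½I(v/R)² = ½(1+k)Mv² = (5/8)Mv².
All of this converts to potential energy at the highest point: (5/8)Mv₀² = Mgh.
Thus h = (1+k)v₀²/(2g) = 1.25 × 4.16² / (2 × 9.81) ≈ 1.10 m.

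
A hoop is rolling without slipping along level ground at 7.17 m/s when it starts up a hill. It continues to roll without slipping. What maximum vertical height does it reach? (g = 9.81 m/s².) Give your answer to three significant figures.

For this body I = MR², i.e. k = I/(MR²) = 1.
Rolling without slipping gives ω = v/R, so the total kinetic energy is ½Mv² + ½Iω² = ½(1+k)Mv² = Mv².
All of this converts to potential energy at the highest point: Mv₀² = Mgh.
Thus h = (1+k)v₀²/(2g) = 2 × 7.17² / (2 × 9.81) ≈ 5.24 m.

h ≈ 5.24 m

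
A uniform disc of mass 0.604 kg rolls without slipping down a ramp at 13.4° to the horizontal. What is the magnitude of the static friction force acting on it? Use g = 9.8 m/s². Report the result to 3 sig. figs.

The moment of inertia is (1/2)MR², giving k ≡ I/(MR²) = 0.5.
Along the incline Mg sinθ − f = Ma, and torque about the center fR = Iα = kMR²(a/R) gives f = kMa.
Combining, a = g sinθ/(1+k) and f = kMa = kMg sinθ/(1+k).
f = 0.5 × 0.604 × 9.8 × sin13.4° / 1.5 ≈ 0.457 N.

f ≈ 0.457 N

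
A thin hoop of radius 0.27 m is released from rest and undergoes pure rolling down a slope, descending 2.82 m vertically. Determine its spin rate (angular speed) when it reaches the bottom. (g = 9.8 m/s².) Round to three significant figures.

Here I = MR², so the shape factor k = I/(MR²) = 1.
Rolling without slipping gives ω = v/R, so the total kinetic energy is ½Mv² + ½Iω² = ½(1+k)Mv² = Mv².
Energy conservation Mgh = ½(1+k)Mv² gives v = √(2gh/(1+k)) = √(2 × 9.8 × 2.82 / 2) = 5.257 m/s.
Then ω = v/R = 5.257 / 0.27 ≈ 19.5 rad/s.

ω ≈ 19.5 rad/s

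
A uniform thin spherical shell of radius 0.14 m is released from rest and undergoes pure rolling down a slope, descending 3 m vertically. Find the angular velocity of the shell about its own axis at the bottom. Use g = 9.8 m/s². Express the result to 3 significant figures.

With I = (2/3)MR², the ratio k = I/(MR²) is 2/3.
Rolling without slipping gives ω = v/R, so the total kinetic energy is ½Mv² + ½Iω² = ½(1+k)Mv² = (5/6)Mv².
Energy conservation Mgh = ½(1+k)Mv² gives v = √(2gh/(1+k)) = √(2 × 9.8 × 3 / 1.667) = 5.94 m/s.
Then ω = v/R = 5.94 / 0.14 ≈ 42.4 rad/s.

ω ≈ 42.4 rad/s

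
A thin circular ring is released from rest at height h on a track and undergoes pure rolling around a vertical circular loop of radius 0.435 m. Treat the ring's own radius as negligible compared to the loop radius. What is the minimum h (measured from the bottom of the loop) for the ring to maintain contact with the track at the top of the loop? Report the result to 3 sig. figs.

The moment of inertia is MR², giving k ≡ I/(MR²) = 1.
At the top, contact is just lost when gravity alone supplies the centripetal force: Mg = Mv_top²/r, i.e. v_top² = gr.
With ω = v/R, the kinetic energy at speed v is ½(1+k)Mv² = Mv².
Energy conservation from release (height h) to the top (height 2r): Mgh = Mg(2r) + M·gr.
Thus h_min = 2r + (1+k)r/2 = r(2 + 2/2) = 0.435 × 3 ≈ 1.31 m.

h_min ≈ 1.31 m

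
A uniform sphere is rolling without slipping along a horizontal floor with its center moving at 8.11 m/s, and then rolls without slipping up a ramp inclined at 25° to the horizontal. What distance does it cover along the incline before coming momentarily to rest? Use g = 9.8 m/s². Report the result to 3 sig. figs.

The moment of inertia is (2/5)MR², giving k ≡ I/(MR²) = 0.4.
Rolling without slipping gives ω = v/R, so the total kinetic energy is ½Mv² + ½Iω² = ½(1+k)Mv² = (7/10)Mv².
Setting this equal to Mgh gives the vertical rise h = (1+k)v₀²/(2g) = 1.4×8.11²/(2×9.8) = 4.698 m.
The distance along the slope is d = h/sinθ = 4.698/sin25° ≈ 11.1 m.

d ≈ 11.1 m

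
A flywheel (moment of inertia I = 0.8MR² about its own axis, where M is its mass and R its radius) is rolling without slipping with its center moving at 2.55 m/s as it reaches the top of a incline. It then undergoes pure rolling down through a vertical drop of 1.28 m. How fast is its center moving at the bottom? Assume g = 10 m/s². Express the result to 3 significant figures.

The moment of inertia is 0.8MR², giving k ≡ I/(MR²) = 0.8.
Pure rolling means v = ωR; then KE = ½Mv² + ½I(v/R)² = ½(1+k)Mv² = (9/10)Mv².
Conserving energy between top and bottom: (9/10)Mv² = (9/10)Mv₀² + Mgh, hence v² = v₀² + 2gh/(1+k).
v = √(2.55² + 2×10×1.28/1.8) = √20.72 ≈ 4.55 m/s.

v ≈ 4.55 m/s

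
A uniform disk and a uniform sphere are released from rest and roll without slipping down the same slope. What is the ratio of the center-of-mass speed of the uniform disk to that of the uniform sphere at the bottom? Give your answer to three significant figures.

v_ratio ≈ 0.966

Each satisfies Mgh = ½(1+k)Mv² with k = I/(MR²), so v ∝ 1/√(1+k).
For the uniform disk k = 0.5; for the uniform sphere k = 0.4.
v₁/v₂ = √((1+k₂)/(1+k₁)) = √(1.4/1.5) ≈ 0.966.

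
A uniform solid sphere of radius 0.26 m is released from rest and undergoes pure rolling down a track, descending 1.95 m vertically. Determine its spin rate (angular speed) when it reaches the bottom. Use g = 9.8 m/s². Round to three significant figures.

ω ≈ 20.1 rad/s

For this body I = (2/5)MR², i.e. k = I/(MR²) = 0.4.
Since it rolls without slipping, ω = v/R and KE = ½Mv² + ½Iω² = ½(1+k)Mv² = (7/10)Mv².
Energy conservation Mgh = ½(1+k)Mv² gives v = √(2gh/(1+k)) = √(2 × 9.8 × 1.95 / 1.4) = 5.225 m/s.
Then ω = v/R = 5.225 / 0.26 ≈ 20.1 rad/s.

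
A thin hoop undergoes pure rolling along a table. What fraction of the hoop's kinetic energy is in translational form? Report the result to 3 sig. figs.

With I = MR², the ratio k = I/(MR²) is 1.
Since ω = v/R, the translational part is ½Mv² and the rotational part is ½I(v/R)² = ½kMv²; the total is ½(1+k)Mv².
The translational fraction is therefore 1/(1+k) = 1/2 ≈ 0.500.

fraction ≈ 0.500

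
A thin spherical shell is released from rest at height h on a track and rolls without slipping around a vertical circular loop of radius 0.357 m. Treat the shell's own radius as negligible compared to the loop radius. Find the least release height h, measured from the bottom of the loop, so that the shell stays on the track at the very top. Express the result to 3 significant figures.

For this body I = (2/3)MR², i.e. k = I/(MR²) = 2/3.
At the top of the loop, the minimum-contact condition is Mg = Mv_top²/r, so v_top² = gr.
With ω = v/R, the kinetic energy at speed v is ½(1+k)Mv² = (5/6)Mv².
Energy conservation from release (height h) to the top (height 2r): Mgh = Mg(2r) + (5/6)M·gr.
Thus h_min = 2r + (1+k)r/2 = r(2 + 1.667/2) = 0.357 × 2.833 ≈ 1.01 m.

h_min ≈ 1.01 m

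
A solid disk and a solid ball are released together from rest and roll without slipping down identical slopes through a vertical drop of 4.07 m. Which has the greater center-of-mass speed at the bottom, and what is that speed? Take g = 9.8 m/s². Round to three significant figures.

the solid ball, at v ≈ 7.55 m/s

For rolling without slipping, Mgh = ½(1+k)Mv² where k = I/(MR²), so v = √(2gh/(1+k)).
Solid disk: k = 0.5, giving v = √(2×9.8×4.07/1.5) = 7.293 m/s.
Solid ball: k = 0.4, giving v = √(2×9.8×4.07/1.4) = 7.549 m/s.
The smaller k wins: the solid ball, at ≈ 7.55 m/s.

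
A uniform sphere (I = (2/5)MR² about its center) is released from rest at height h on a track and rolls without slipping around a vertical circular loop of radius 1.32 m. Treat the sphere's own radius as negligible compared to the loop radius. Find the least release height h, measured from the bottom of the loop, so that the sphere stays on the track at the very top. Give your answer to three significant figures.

With I = (2/5)MR², the ratio k = I/(MR²) is 0.4.
At the top, contact is just lost when gravity alone supplies the centripetal force: Mg = Mv_top²/r, i.e. v_top² = gr.
With ω = v/R, the kinetic energy at speed v is ½(1+k)Mv² = (7/10)Mv².
Energy conservation from release (height h) to the top (height 2r): Mgh = Mg(2r) + (7/10)M·gr.
Thus h_min = 2r + (1+k)r/2 = r(2 + 1.4/2) = 1.32 × 2.7 ≈ 3.56 m.

h_min ≈ 3.56 m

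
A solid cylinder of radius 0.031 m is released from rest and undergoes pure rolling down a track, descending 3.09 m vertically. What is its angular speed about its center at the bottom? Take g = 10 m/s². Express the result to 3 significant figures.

The moment of inertia is (1/2)MR², giving k ≡ I/(MR²) = 0.5.
The rolling condition ω = v/R makes the rotational term ½I(v/R)² = ½kMv², so KE_total = ½(1+k)Mv² = (3/4)Mv².
Energy conservation Mgh = ½(1+k)Mv² gives v = √(2gh/(1+k)) = √(2 × 10 × 3.09 / 1.5) = 6.419 m/s.
Then ω = v/R = 6.419 / 0.031 ≈ 207 rad/s.

ω ≈ 207 rad/s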